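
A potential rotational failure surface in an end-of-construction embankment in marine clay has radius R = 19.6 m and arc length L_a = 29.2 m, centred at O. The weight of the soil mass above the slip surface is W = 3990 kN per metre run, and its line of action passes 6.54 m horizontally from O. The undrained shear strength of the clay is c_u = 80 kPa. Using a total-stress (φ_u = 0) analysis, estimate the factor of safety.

Taking moments about the centre O, the resisting moment is provided by the undrained shear strength acting along the arc:
M_R = c_u·L_a·R = 80·29.20·19.6 = 45785.6 kN·m/m
M_D = W·d = 3990·6.54 = 26094.6 kN·m/m
FS = M_R / M_D = 45785.6 / 26094.6 = 1.755

FS = 1.75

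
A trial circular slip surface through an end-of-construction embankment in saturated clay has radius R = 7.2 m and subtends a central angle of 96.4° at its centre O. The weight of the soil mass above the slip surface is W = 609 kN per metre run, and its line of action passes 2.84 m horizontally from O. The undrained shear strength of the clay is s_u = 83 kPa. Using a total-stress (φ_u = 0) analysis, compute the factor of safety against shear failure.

Taking moments about the centre O, the resisting moment is provided by the undrained shear strength acting along the arc:
Arc length L_a = R·θ = 7.2·(96.4°·π/180) = 7.2·1.6825 = 12.11 m
M_R = s_u·L_a·R = 83·12.11·7.2 = 7239.3 kN·m/m
M_D = W·d = 609·2.84 = 1729.6 kN·m/m
FS = M_R / M_D = 7239.3 / 1729.6 = 4.186

FS = 4.19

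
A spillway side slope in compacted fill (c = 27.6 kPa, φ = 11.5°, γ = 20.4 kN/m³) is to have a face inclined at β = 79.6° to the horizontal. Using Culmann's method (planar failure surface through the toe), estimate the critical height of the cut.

Culmann's analysis gives the critical failure plane at α_cr = (β + φ)/2 = (79.6 + 11.5)/2 = 45.5°, and the critical height
H_c = (4c/γ) · sinβ cosφ / [1 − cos(β − φ)]
    = (4·27.6/20.4) · sin79.6°·cos11.5° / [1 − cos(68.1°)]
    = 5.412 · 0.9836·0.9799 / [1 − 0.3730]
    = 5.412 · 0.9638 / 0.6270
    = 8.32 m

H_c = 8.32 m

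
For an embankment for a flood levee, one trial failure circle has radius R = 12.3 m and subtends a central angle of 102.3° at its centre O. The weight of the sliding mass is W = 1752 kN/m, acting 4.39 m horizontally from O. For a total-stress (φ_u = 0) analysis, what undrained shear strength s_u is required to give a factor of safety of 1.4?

FS = s_u·L_a·R / (W·d), so s_u = FS·W·d / (L_a·R).
Arc length L_a = R·θ = 12.3·(102.3°·π/180) = 12.3·1.7855 = 21.96 m
s_u = 1.4·1752·4.39 / (21.96·12.3) = 10767.8 / 270.12 = 39.86 kPa

s_u = 39.9 kPa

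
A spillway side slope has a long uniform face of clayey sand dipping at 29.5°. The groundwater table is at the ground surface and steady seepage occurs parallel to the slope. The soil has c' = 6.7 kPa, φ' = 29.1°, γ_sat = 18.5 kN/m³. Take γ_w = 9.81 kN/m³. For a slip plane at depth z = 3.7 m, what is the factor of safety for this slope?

FS = 0.69

With seepage parallel to the slope and the water table at the surface, the effective normal stress on the slip plane uses the buoyant unit weight γ' = γ_sat − γ_w while the driving shear stress uses γ_sat:
FS = [c' + γ' z cos²β tanφ'] / [γ_sat z sinβ cosβ]
γ' = 18.5 − 9.81 = 8.69 kN/m³
Numerator = 6.7 + 8.69·3.7·cos²29.5°·tan29.1° = 6.7 + 8.69·3.7·0.7575·0.5566 = 20.257 kPa
Denominator = 18.5·3.7·sin29.5°·cos29.5° = 18.5·3.7·0.4924·0.8704 = 29.337 kPa
FS = 20.257 / 29.337 = 0.690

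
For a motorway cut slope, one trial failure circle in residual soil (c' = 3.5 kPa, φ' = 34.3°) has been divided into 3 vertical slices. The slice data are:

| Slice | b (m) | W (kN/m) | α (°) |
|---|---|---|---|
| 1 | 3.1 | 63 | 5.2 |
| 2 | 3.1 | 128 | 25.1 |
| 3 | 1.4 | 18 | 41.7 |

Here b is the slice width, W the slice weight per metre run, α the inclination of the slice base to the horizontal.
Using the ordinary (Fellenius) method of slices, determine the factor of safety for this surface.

FS = 2.23

Ordinary method of slices: FS = Σ[c'·Δl_i + (W_i cosα_i)·tanφ'] / Σ W_i sinα_i, with Δl_i = b_i / cosα_i.
Slice 1: Δl = 3.1/cos5.2° = 3.113 m; N'_1 = 63·cos5.2° = 62.7; c'Δl = 10.89; W sinα = 5.7
Slice 2: Δl = 3.1/cos25.1° = 3.423 m; N'_2 = 128·cos25.1° = 115.9; c'Δl = 11.98; W sinα = 54.3
Slice 3: Δl = 1.4/cos41.7° = 1.875 m; N'_3 = 18·cos41.7° = 13.4; c'Δl = 6.56; W sinα = 12.0
Σc'Δl = 29.4 kN/m; ΣN' = 192.1 kN/m; ΣW sinα = 72.0 kN/m
Resisting = 29.4 + 192.1·tan34.3° = 29.4 + 131.0 = 160.5 kN/m
FS = 160.5 / 72.0 = 2.229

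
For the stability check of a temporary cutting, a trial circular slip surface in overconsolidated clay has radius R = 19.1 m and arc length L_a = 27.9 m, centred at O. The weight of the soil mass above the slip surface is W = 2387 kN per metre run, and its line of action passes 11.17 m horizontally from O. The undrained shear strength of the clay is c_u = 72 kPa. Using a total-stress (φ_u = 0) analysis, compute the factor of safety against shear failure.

Taking moments about the centre O, the resisting moment is provided by the undrained shear strength acting along the arc:
M_R = c_u·L_a·R = 72·27.90·19.1 = 38368.1 kN·m/m
M_D = W·d = 2387·11.17 = 26662.8 kN·m/m
FS = M_R / M_D = 38368.1 / 26662.8 = 1.439

FS = 1.44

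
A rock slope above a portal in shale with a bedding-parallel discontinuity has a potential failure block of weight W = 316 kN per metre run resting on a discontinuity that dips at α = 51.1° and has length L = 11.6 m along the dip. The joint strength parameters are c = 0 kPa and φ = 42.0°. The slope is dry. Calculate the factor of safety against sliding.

FS = 0.73

Resolving the block weight along and normal to the plane and applying the Mohr–Coulomb strength on the joint:
N' = W cosα = 316·cos51.1° = 198.4 kN/m
Driving force T = W sinα = 316·sin51.1° = 245.9 kN/m
Resisting force R = c·L + N'·tanφ = 0·11.6 + 198.4·tan42.0° = 0.0 + 178.7 = 178.7 kN/m
FS = R / T = 178.7 / 245.9 = 0.727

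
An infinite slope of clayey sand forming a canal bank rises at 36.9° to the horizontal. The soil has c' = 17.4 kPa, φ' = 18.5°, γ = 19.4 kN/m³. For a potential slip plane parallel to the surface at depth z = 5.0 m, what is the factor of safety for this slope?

FS = 0.82

For an infinite slope with a slip plane parallel to the surface (no pore pressure): FS = [c' + γz cos²β tanφ'] / [γz sinβ cosβ].
γz = 19.4·5.0 = 97.00 kN/m²
Numerator = 17.4 + 97.00·cos²36.9°·tan18.5° = 17.4 + 97.00·0.6395·0.3346 = 38.155 kPa
Denominator = 97.00·sin36.9°·cos36.9° = 97.00·0.6004·0.7997 = 46.574 kPa
FS = 38.155 / 46.574 = 0.819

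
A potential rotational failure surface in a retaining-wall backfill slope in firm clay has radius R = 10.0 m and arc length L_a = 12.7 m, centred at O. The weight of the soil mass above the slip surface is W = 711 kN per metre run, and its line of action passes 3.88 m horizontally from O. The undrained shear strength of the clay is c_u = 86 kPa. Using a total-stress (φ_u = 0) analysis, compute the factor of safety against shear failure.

Taking moments about the centre O, the resisting moment is provided by the undrained shear strength acting along the arc:
M_R = c_u·L_a·R = 86·12.70·10.0 = 10922.0 kN·m/m
M_D = W·d = 711·3.88 = 2758.7 kN·m/m
FS = M_R / M_D = 10922.0 / 2758.7 = 3.959

FS = 3.96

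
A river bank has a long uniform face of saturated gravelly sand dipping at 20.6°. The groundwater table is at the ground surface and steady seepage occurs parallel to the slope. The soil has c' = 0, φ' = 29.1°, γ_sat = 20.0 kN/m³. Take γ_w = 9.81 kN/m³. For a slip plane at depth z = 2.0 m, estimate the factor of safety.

With seepage parallel to the slope and the water table at the surface, the effective normal stress on the slip plane uses the buoyant unit weight γ' = γ_sat − γ_w while the driving shear stress uses γ_sat:
FS = [c' + γ' z cos²β tanφ'] / [γ_sat z sinβ cosβ]
(For c' = 0 this reduces to FS = (γ'/γ_sat)·tanφ'/tanβ.)
γ' = 20.0 − 9.81 = 10.19 kN/m³
Numerator = 0.0 + 10.19·2.0·cos²20.6°·tan29.1° = 0.0 + 10.19·2.0·0.8762·0.5566 = 9.939 kPa
Denominator = 20.0·2.0·sin20.6°·cos20.6° = 20.0·2.0·0.3518·0.9361 = 13.174 kPa
FS = 9.939 / 13.174 = 0.754

FS = 0.75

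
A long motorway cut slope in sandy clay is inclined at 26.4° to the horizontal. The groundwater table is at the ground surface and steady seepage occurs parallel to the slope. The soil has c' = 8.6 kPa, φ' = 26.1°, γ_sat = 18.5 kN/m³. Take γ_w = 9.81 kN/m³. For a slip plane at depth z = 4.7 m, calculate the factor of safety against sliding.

FS = 0.71

With seepage parallel to the slope and the water table at the surface, the effective normal stress on the slip plane uses the buoyant unit weight γ' = γ_sat − γ_w while the driving shear stress uses γ_sat:
FS = [c' + γ' z cos²β tanφ'] / [γ_sat z sinβ cosβ]
γ' = 18.5 − 9.81 = 8.69 kN/m³
Numerator = 8.6 + 8.69·4.7·cos²26.4°·tan26.1° = 8.6 + 8.69·4.7·0.8023·0.4899 = 24.653 kPa
Denominator = 18.5·4.7·sin26.4°·cos26.4° = 18.5·4.7·0.4446·0.8957 = 34.629 kPa
FS = 24.653 / 34.629 = 0.712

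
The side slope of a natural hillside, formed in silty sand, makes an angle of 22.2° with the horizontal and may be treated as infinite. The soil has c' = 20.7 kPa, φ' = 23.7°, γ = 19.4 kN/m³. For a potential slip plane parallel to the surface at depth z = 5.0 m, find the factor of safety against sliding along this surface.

For an infinite slope with a slip plane parallel to the surface (no pore pressure): FS = [c' + γz cos²β tanφ'] / [γz sinβ cosβ].
γz = 19.4·5.0 = 97.00 kN/m²
Numerator = 20.7 + 97.00·cos²22.2°·tan23.7° = 20.7 + 97.00·0.8572·0.4390 = 57.201 kPa
Denominator = 97.00·sin22.2°·cos22.2° = 97.00·0.3778·0.9259 = 33.934 kPa
FS = 57.201 / 33.934 = 1.686

FS = 1.69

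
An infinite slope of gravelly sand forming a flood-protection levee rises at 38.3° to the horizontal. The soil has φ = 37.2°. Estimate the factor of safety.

For a dry cohesionless infinite slope the factor of safety is FS = tanφ / tanβ.
FS = tan37.2° / tan38.3° = 0.7590 / 0.7898 = 0.961

FS = 0.96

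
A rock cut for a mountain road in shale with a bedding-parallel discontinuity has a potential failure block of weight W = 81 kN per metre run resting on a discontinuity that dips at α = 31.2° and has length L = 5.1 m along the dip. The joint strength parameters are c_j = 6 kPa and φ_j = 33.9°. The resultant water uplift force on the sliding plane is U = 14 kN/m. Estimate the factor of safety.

FS = 1.61

Resolving the block weight along and normal to the plane and applying the Mohr–Coulomb strength on the joint:
N' = W cosα − U = 81·cos31.2° − 14 = 55.3 kN/m
Driving force T = W sinα = 81·sin31.2° = 42.0 kN/m
Resisting force R = c_j·L + N'·tanφ_j = 6·5.1 + 55.3·tan33.9° = 30.6 + 37.1 = 67.7 kN/m
FS = R / T = 67.7 / 42.0 = 1.615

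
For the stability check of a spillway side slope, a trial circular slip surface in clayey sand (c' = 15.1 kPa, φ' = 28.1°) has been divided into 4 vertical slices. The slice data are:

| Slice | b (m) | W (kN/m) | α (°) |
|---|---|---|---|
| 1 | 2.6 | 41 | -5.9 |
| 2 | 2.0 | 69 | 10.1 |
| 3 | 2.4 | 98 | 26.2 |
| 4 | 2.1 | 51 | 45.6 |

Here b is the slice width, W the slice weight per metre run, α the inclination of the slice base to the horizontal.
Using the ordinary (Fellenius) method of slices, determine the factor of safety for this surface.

FS = 3.20

Ordinary method of slices: FS = Σ[c'·Δl_i + (W_i cosα_i)·tanφ'] / Σ W_i sinα_i, with Δl_i = b_i / cosα_i.
Slice 1: Δl = 2.6/cos(-5.9°) = 2.614 m; N'_1 = 41·cos(-5.9°) = 40.8; c'Δl = 39.47; W sinα = -4.2
Slice 2: Δl = 2.0/cos10.1° = 2.031 m; N'_2 = 69·cos10.1° = 67.9; c'Δl = 30.68; W sinα = 12.1
Slice 3: Δl = 2.4/cos26.2° = 2.675 m; N'_3 = 98·cos26.2° = 87.9; c'Δl = 40.39; W sinα = 43.3
Slice 4: Δl = 2.1/cos45.6° = 3.001 m; N'_4 = 51·cos45.6° = 35.7; c'Δl = 45.32; W sinα = 36.4
Σc'Δl = 155.9 kN/m; ΣN' = 232.3 kN/m; ΣW sinα = 87.6 kN/m
Resisting = 155.9 + 232.3·tan28.1° = 155.9 + 124.1 = 279.9 kN/m
FS = 279.9 / 87.6 = 3.196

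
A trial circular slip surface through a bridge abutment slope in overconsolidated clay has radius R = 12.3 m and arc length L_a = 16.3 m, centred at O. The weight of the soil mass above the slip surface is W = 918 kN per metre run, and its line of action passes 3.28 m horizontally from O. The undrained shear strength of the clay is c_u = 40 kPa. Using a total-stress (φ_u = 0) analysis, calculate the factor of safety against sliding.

FS = 2.66

Taking moments about the centre O, the resisting moment is provided by the undrained shear strength acting along the arc:
M_R = c_u·L_a·R = 40·16.30·12.3 = 8019.6 kN·m/m
M_D = W·d = 918·3.28 = 3011.0 kN·m/m
FS = M_R / M_D = 8019.6 / 3011.0 = 2.663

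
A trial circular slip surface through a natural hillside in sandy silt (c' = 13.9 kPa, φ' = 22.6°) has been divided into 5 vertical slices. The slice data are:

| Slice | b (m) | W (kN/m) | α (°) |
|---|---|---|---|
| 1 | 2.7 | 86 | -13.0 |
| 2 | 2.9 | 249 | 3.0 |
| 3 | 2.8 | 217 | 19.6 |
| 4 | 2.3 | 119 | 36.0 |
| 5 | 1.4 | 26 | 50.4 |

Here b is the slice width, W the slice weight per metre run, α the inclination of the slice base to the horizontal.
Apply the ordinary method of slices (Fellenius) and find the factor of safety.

Ordinary method of slices: FS = Σ[c'·Δl_i + (W_i cosα_i)·tanφ'] / Σ W_i sinα_i, with Δl_i = b_i / cosα_i.
Slice 1: Δl = 2.7/cos(-13.0°) = 2.771 m; N'_1 = 86·cos(-13.0°) = 83.8; c'Δl = 38.52; W sinα = -19.3
Slice 2: Δl = 2.9/cos3.0° = 2.904 m; N'_2 = 249·cos3.0° = 248.7; c'Δl = 40.37; W sinα = 13.0
Slice 3: Δl = 2.8/cos19.6° = 2.972 m; N'_3 = 217·cos19.6° = 204.4; c'Δl = 41.31; W sinα = 72.8
Slice 4: Δl = 2.3/cos36.0° = 2.843 m; N'_4 = 119·cos36.0° = 96.3; c'Δl = 39.52; W sinα = 69.9
Slice 5: Δl = 1.4/cos50.4° = 2.196 m; N'_5 = 26·cos50.4° = 16.6; c'Δl = 30.53; W sinα = 20.0
Σc'Δl = 190.2 kN/m; ΣN' = 649.7 kN/m; ΣW sinα = 156.5 kN/m
Resisting = 190.2 + 649.7·tan22.6° = 190.2 + 270.5 = 460.7 kN/m
FS = 460.7 / 156.5 = 2.945

FS = 2.94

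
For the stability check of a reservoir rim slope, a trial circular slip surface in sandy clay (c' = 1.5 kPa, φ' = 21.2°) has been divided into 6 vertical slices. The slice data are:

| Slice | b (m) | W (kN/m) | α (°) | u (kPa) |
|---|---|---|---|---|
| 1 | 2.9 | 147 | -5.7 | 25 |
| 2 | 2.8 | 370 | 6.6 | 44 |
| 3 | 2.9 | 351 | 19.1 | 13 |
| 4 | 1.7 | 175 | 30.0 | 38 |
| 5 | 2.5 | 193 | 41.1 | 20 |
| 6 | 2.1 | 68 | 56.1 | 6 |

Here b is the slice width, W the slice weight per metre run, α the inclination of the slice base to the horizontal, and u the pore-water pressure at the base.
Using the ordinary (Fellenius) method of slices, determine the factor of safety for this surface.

FS = 0.80

Ordinary method of slices: FS = Σ[c'·Δl_i + (W_i cosα_i − u_i·Δl_i)·tanφ'] / Σ W_i sinα_i, with Δl_i = b_i / cosα_i.
Slice 1: Δl = 2.9/cos(-5.7°) = 2.914 m; N'_1 = 147·cos(-5.7°) − 25·2.914 = 73.4; c'Δl = 4.37; W sinα = -14.6
Slice 2: Δl = 2.8/cos6.6° = 2.819 m; N'_2 = 370·cos6.6° − 44·2.819 = 243.5; c'Δl = 4.23; W sinα = 42.5
Slice 3: Δl = 2.9/cos19.1° = 3.069 m; N'_3 = 351·cos19.1° − 13·3.069 = 291.8; c'Δl = 4.60; W sinα = 114.9
Slice 4: Δl = 1.7/cos30.0° = 1.963 m; N'_4 = 175·cos30.0° − 38·1.963 = 77.0; c'Δl = 2.94; W sinα = 87.5
Slice 5: Δl = 2.5/cos41.1° = 3.318 m; N'_5 = 193·cos41.1° − 20·3.318 = 79.1; c'Δl = 4.98; W sinα = 126.9
Slice 6: Δl = 2.1/cos56.1° = 3.765 m; N'_6 = 68·cos56.1° − 6·3.765 = 15.3; c'Δl = 5.65; W sinα = 56.4
Σc'Δl = 26.8 kN/m; ΣN' = 780.1 kN/m; ΣW sinα = 413.6 kN/m
Resisting = 26.8 + 780.1·tan21.2° = 26.8 + 302.6 = 329.4 kN/m
FS = 329.4 / 413.6 = 0.796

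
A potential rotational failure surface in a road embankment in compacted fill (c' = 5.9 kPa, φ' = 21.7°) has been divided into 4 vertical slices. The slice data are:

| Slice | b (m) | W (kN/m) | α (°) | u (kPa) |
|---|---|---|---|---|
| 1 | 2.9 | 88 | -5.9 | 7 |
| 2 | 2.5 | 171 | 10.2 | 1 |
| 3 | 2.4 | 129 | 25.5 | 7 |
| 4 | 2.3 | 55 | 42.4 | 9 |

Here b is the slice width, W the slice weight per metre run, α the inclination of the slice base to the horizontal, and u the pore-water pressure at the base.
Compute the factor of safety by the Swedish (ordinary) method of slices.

Ordinary method of slices: FS = Σ[c'·Δl_i + (W_i cosα_i − u_i·Δl_i)·tanφ'] / Σ W_i sinα_i, with Δl_i = b_i / cosα_i.
Slice 1: Δl = 2.9/cos(-5.9°) = 2.915 m; N'_1 = 88·cos(-5.9°) − 7·2.915 = 67.1; c'Δl = 17.20; W sinα = -9.0
Slice 2: Δl = 2.5/cos10.2° = 2.540 m; N'_2 = 171·cos10.2° − 1·2.540 = 165.8; c'Δl = 14.99; W sinα = 30.3
Slice 3: Δl = 2.4/cos25.5° = 2.659 m; N'_3 = 129·cos25.5° − 7·2.659 = 97.8; c'Δl = 15.69; W sinα = 55.5
Slice 4: Δl = 2.3/cos42.4° = 3.115 m; N'_4 = 55·cos42.4° − 9·3.115 = 12.6; c'Δl = 18.38; W sinα = 37.1
Σc'Δl = 66.3 kN/m; ΣN' = 343.3 kN/m; ΣW sinα = 113.9 kN/m
Resisting = 66.3 + 343.3·tan21.7° = 66.3 + 136.6 = 202.9 kN/m
FS = 202.9 / 113.9 = 1.782

FS = 1.78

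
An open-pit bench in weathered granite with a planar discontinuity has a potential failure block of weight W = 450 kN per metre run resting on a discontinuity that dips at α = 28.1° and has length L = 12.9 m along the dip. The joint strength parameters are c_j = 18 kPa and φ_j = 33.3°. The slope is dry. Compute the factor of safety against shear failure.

FS = 2.33

Resolving the block weight along and normal to the plane and applying the Mohr–Coulomb strength on the joint:
N' = W cosα = 450·cos28.1° = 397.0 kN/m
Driving force T = W sinα = 450·sin28.1° = 212.0 kN/m
Resisting force R = c_j·L + N'·tanφ_j = 18·12.9 + 397.0·tan33.3° = 232.2 + 260.8 = 493.0 kN/m
FS = R / T = 493.0 / 212.0 = 2.326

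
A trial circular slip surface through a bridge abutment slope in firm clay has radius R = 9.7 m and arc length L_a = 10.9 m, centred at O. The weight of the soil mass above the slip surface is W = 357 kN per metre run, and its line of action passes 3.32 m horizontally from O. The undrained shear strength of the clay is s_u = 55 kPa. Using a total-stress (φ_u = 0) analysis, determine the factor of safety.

FS = 4.91

Taking moments about the centre O, the resisting moment is provided by the undrained shear strength acting along the arc:
M_R = s_u·L_a·R = 55·10.90·9.7 = 5815.1 kN·m/m
M_D = W·d = 357·3.32 = 1185.2 kN·m/m
FS = M_R / M_D = 5815.1 / 1185.2 = 4.906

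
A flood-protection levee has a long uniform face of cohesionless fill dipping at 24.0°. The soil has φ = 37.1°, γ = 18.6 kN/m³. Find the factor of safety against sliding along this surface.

For a dry cohesionless infinite slope the factor of safety is FS = tanφ / tanβ.
FS = tan37.1° / tan24.0° = 0.7563 / 0.4452 = 1.699

FS = 1.70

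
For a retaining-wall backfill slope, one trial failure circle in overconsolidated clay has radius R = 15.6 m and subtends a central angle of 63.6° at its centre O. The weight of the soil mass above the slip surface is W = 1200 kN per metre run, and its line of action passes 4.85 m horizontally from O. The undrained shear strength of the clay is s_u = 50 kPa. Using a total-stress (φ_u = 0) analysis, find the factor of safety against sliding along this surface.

FS = 2.32

Taking moments about the centre O, the resisting moment is provided by the undrained shear strength acting along the arc:
Arc length L_a = R·θ = 15.6·(63.6°·π/180) = 15.6·1.1100 = 17.32 m
M_R = s_u·L_a·R = 50·17.32·15.6 = 13506.8 kN·m/m
M_D = W·d = 1200·4.85 = 5820.0 kN·m/m
FS = M_R / M_D = 13506.8 / 5820.0 = 2.321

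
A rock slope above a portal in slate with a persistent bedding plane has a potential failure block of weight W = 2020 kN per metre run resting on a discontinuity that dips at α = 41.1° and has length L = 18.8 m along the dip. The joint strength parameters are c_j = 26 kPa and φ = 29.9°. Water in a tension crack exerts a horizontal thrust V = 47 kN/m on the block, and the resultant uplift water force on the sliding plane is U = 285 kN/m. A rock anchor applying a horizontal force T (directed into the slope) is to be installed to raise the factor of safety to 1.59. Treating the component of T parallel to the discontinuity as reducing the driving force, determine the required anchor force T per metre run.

Resolving forces along and normal to the sliding plane, with the horizontal anchor force T adding T·sinα to the effective normal force and T·cosα acting up the plane against the driving force:
FS = [c_jL + (W cosα − U − V sinα + T sinα) tanφ] / [W sinα + V cosα − T cosα]
Without the anchor: N' = 1206.3 kN/m, driving T_d = 1363.3 kN/m, resisting R = 26·18.8 + 1206.3·tan29.9° = 1182.5 kN/m, FS = 0.87.
Setting FS = 1.59 and solving for T:
1.59·(1363.3 − T cos41.1°) = 1182.5 + T sin41.1°·tan29.9°
T·(sin41.1°·tan29.9° + 1.59·cos41.1°) = 1.59·1363.3 − 1182.5
T·(0.6574·0.5750 + 1.59·0.7536) = 2167.7 − 1182.5 = 985.2
T·1.5762 = 985.2
T = 625.1 kN/m

T = 625 kN/m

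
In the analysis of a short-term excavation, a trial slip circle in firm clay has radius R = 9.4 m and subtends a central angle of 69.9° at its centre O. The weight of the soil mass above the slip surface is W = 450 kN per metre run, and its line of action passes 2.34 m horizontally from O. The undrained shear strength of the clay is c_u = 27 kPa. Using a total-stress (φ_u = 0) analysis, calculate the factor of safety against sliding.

FS = 2.76

Taking moments about the centre O, the resisting moment is provided by the undrained shear strength acting along the arc:
Arc length L_a = R·θ = 9.4·(69.9°·π/180) = 9.4·1.2200 = 11.47 m
M_R = c_u·L_a·R = 27·11.47·9.4 = 2910.5 kN·m/m
M_D = W·d = 450·2.34 = 1053.0 kN·m/m
FS = M_R / M_D = 2910.5 / 1053.0 = 2.764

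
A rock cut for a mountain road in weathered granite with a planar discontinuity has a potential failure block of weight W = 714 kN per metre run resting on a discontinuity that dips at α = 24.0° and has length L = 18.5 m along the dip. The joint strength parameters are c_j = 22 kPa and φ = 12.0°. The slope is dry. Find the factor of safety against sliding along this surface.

Resolving the block weight along and normal to the plane and applying the Mohr–Coulomb strength on the joint:
N' = W cosα = 714·cos24.0° = 652.3 kN/m
Driving force T = W sinα = 714·sin24.0° = 290.4 kN/m
Resisting force R = c_j·L + N'·tanφ = 22·18.5 + 652.3·tan12.0° = 407.0 + 138.6 = 545.6 kN/m
FS = R / T = 545.6 / 290.4 = 1.879

FS = 1.88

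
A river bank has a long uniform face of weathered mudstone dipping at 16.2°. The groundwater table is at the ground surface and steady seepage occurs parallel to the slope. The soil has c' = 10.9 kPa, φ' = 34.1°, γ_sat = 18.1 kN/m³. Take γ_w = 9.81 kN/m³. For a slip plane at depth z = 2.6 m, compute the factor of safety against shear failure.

With seepage parallel to the slope and the water table at the surface, the effective normal stress on the slip plane uses the buoyant unit weight γ' = γ_sat − γ_w while the driving shear stress uses γ_sat:
FS = [c' + γ' z cos²β tanφ'] / [γ_sat z sinβ cosβ]
γ' = 18.1 − 9.81 = 8.29 kN/m³
Numerator = 10.9 + 8.29·2.6·cos²16.2°·tan34.1° = 10.9 + 8.29·2.6·0.9222·0.6771 = 24.357 kPa
Denominator = 18.1·2.6·sin16.2°·cos16.2° = 18.1·2.6·0.2790·0.9603 = 12.608 kPa
FS = 24.357 / 12.608 = 1.932

FS = 1.93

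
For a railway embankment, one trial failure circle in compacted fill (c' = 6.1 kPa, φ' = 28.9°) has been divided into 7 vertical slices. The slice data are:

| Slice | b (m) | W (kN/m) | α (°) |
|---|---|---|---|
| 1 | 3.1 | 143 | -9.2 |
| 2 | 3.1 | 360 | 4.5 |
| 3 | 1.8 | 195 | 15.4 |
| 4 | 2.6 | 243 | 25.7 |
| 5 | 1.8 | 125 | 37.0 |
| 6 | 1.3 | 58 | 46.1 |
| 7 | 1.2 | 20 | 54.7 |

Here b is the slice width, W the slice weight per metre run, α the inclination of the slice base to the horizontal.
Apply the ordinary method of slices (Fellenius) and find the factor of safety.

Ordinary method of slices: FS = Σ[c'·Δl_i + (W_i cosα_i)·tanφ'] / Σ W_i sinα_i, with Δl_i = b_i / cosα_i.
Slice 1: Δl = 3.1/cos(-9.2°) = 3.140 m; N'_1 = 143·cos(-9.2°) = 141.2; c'Δl = 19.16; W sinα = -22.9
Slice 2: Δl = 3.1/cos4.5° = 3.110 m; N'_2 = 360·cos4.5° = 358.9; c'Δl = 18.97; W sinα = 28.2
Slice 3: Δl = 1.8/cos15.4° = 1.867 m; N'_3 = 195·cos15.4° = 188.0; c'Δl = 11.39; W sinα = 51.8
Slice 4: Δl = 2.6/cos25.7° = 2.885 m; N'_4 = 243·cos25.7° = 219.0; c'Δl = 17.60; W sinα = 105.4
Slice 5: Δl = 1.8/cos37.0° = 2.254 m; N'_5 = 125·cos37.0° = 99.8; c'Δl = 13.75; W sinα = 75.2
Slice 6: Δl = 1.3/cos46.1° = 1.875 m; N'_6 = 58·cos46.1° = 40.2; c'Δl = 11.44; W sinα = 41.8
Slice 7: Δl = 1.2/cos54.7° = 2.077 m; N'_7 = 20·cos54.7° = 11.6; c'Δl = 12.67; W sinα = 16.3
Σc'Δl = 105.0 kN/m; ΣN' = 1058.6 kN/m; ΣW sinα = 295.9 kN/m
Resisting = 105.0 + 1058.6·tan28.9° = 105.0 + 584.4 = 689.4 kN/m
FS = 689.4 / 295.9 = 2.330

FS = 2.33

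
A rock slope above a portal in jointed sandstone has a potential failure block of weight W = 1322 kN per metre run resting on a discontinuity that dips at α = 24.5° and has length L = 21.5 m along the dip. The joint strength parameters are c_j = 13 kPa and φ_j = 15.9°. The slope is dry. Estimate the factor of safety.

FS = 1.13

Resolving the block weight along and normal to the plane and applying the Mohr–Coulomb strength on the joint:
N' = W cosα = 1322·cos24.5° = 1203.0 kN/m
Driving force T = W sinα = 1322·sin24.5° = 548.2 kN/m
Resisting force R = c_j·L + N'·tanφ_j = 13·21.5 + 1203.0·tan15.9° = 279.5 + 342.7 = 622.2 kN/m
FS = R / T = 622.2 / 548.2 = 1.135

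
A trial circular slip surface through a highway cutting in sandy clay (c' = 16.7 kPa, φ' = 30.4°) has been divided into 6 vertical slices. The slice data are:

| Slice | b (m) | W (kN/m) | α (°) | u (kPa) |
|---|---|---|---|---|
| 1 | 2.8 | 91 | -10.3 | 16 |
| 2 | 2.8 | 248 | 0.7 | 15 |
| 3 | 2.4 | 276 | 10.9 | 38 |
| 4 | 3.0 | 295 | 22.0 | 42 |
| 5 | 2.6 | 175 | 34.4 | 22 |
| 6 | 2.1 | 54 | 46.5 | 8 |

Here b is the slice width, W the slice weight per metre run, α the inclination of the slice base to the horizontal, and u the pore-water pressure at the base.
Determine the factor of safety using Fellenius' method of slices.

Ordinary method of slices: FS = Σ[c'·Δl_i + (W_i cosα_i − u_i·Δl_i)·tanφ'] / Σ W_i sinα_i, with Δl_i = b_i / cosα_i.
Slice 1: Δl = 2.8/cos(-10.3°) = 2.846 m; N'_1 = 91·cos(-10.3°) − 16·2.846 = 44.0; c'Δl = 47.53; W sinα = -16.3
Slice 2: Δl = 2.8/cos0.7° = 2.800 m; N'_2 = 248·cos0.7° − 15·2.800 = 206.0; c'Δl = 46.76; W sinα = 3.0
Slice 3: Δl = 2.4/cos10.9° = 2.444 m; N'_3 = 276·cos10.9° − 38·2.444 = 178.1; c'Δl = 40.82; W sinα = 52.2
Slice 4: Δl = 3.0/cos22.0° = 3.236 m; N'_4 = 295·cos22.0° − 42·3.236 = 137.6; c'Δl = 54.03; W sinα = 110.5
Slice 5: Δl = 2.6/cos34.4° = 3.151 m; N'_5 = 175·cos34.4° − 22·3.151 = 75.1; c'Δl = 52.62; W sinα = 98.9
Slice 6: Δl = 2.1/cos46.5° = 3.051 m; N'_6 = 54·cos46.5° − 8·3.051 = 12.8; c'Δl = 50.95; W sinα = 39.2
Σc'Δl = 292.7 kN/m; ΣN' = 653.6 kN/m; ΣW sinα = 287.5 kN/m
Resisting = 292.7 + 653.6·tan30.4° = 292.7 + 383.5 = 676.2 kN/m
FS = 676.2 / 287.5 = 2.352

FS = 2.35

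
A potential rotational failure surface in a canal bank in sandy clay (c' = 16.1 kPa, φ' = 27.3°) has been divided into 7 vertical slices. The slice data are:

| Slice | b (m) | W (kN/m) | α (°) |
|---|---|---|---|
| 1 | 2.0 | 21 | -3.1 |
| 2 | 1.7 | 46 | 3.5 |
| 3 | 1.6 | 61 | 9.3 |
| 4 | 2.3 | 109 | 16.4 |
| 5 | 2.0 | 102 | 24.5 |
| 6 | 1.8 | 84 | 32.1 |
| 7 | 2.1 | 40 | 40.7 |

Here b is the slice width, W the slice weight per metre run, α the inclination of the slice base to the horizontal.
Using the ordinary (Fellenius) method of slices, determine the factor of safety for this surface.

FS = 2.95

Ordinary method of slices: FS = Σ[c'·Δl_i + (W_i cosα_i)·tanφ'] / Σ W_i sinα_i, with Δl_i = b_i / cosα_i.
Slice 1: Δl = 2.0/cos(-3.1°) = 2.003 m; N'_1 = 21·cos(-3.1°) = 21.0; c'Δl = 32.25; W sinα = -1.1
Slice 2: Δl = 1.7/cos3.5° = 1.703 m; N'_2 = 46·cos3.5° = 45.9; c'Δl = 27.42; W sinα = 2.8
Slice 3: Δl = 1.6/cos9.3° = 1.621 m; N'_3 = 61·cos9.3° = 60.2; c'Δl = 26.10; W sinα = 9.9
Slice 4: Δl = 2.3/cos16.4° = 2.398 m; N'_4 = 109·cos16.4° = 104.6; c'Δl = 38.60; W sinα = 30.8
Slice 5: Δl = 2.0/cos24.5° = 2.198 m; N'_5 = 102·cos24.5° = 92.8; c'Δl = 35.39; W sinα = 42.3
Slice 6: Δl = 1.8/cos32.1° = 2.125 m; N'_6 = 84·cos32.1° = 71.2; c'Δl = 34.21; W sinα = 44.6
Slice 7: Δl = 2.1/cos40.7° = 2.770 m; N'_7 = 40·cos40.7° = 30.3; c'Δl = 44.60; W sinα = 26.1
Σc'Δl = 238.6 kN/m; ΣN' = 425.9 kN/m; ΣW sinα = 155.3 kN/m
Resisting = 238.6 + 425.9·tan27.3° = 238.6 + 219.8 = 458.4 kN/m
FS = 458.4 / 155.3 = 2.951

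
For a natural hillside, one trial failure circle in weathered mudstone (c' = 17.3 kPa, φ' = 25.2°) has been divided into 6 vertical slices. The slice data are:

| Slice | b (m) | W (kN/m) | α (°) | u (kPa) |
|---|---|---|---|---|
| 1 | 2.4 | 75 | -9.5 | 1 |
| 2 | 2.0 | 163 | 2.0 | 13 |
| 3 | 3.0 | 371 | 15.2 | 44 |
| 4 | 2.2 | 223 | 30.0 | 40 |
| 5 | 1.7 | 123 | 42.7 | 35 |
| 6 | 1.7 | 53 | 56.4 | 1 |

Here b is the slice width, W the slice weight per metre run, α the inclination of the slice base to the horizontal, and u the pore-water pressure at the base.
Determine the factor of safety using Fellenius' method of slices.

Ordinary method of slices: FS = Σ[c'·Δl_i + (W_i cosα_i − u_i·Δl_i)·tanφ'] / Σ W_i sinα_i, with Δl_i = b_i / cosα_i.
Slice 1: Δl = 2.4/cos(-9.5°) = 2.433 m; N'_1 = 75·cos(-9.5°) − 1·2.433 = 71.5; c'Δl = 42.10; W sinα = -12.4
Slice 2: Δl = 2.0/cos2.0° = 2.001 m; N'_2 = 163·cos2.0° − 13·2.001 = 136.9; c'Δl = 34.62; W sinα = 5.7
Slice 3: Δl = 3.0/cos15.2° = 3.109 m; N'_3 = 371·cos15.2° − 44·3.109 = 221.2; c'Δl = 53.78; W sinα = 97.3
Slice 4: Δl = 2.2/cos30.0° = 2.540 m; N'_4 = 223·cos30.0° − 40·2.540 = 91.5; c'Δl = 43.95; W sinα = 111.5
Slice 5: Δl = 1.7/cos42.7° = 2.313 m; N'_5 = 123·cos42.7° − 35·2.313 = 9.4; c'Δl = 40.02; W sinα = 83.4
Slice 6: Δl = 1.7/cos56.4° = 3.072 m; N'_6 = 53·cos56.4° − 1·3.072 = 26.3; c'Δl = 53.15; W sinα = 44.1
Σc'Δl = 267.6 kN/m; ΣN' = 556.9 kN/m; ΣW sinα = 329.6 kN/m
Resisting = 267.6 + 556.9·tan25.2° = 267.6 + 262.0 = 529.6 kN/m
FS = 529.6 / 329.6 = 1.607

FS = 1.61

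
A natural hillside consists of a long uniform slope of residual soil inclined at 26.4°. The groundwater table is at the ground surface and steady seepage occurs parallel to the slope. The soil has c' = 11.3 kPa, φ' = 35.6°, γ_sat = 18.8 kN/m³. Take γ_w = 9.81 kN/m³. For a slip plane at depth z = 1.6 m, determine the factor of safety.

FS = 1.63

With seepage parallel to the slope and the water table at the surface, the effective normal stress on the slip plane uses the buoyant unit weight γ' = γ_sat − γ_w while the driving shear stress uses γ_sat:
FS = [c' + γ' z cos²β tanφ'] / [γ_sat z sinβ cosβ]
γ' = 18.8 − 9.81 = 8.99 kN/m³
Numerator = 11.3 + 8.99·1.6·cos²26.4°·tan35.6° = 11.3 + 8.99·1.6·0.8023·0.7159 = 19.562 kPa
Denominator = 18.8·1.6·sin26.4°·cos26.4° = 18.8·1.6·0.4446·0.8957 = 11.980 kPa
FS = 19.562 / 11.980 = 1.633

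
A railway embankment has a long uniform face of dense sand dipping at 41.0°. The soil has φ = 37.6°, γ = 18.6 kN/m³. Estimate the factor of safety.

FS = 0.89

For a dry cohesionless infinite slope the factor of safety is FS = tanφ / tanβ.
FS = tan37.6° / tan41.0° = 0.7701 / 0.8693 = 0.886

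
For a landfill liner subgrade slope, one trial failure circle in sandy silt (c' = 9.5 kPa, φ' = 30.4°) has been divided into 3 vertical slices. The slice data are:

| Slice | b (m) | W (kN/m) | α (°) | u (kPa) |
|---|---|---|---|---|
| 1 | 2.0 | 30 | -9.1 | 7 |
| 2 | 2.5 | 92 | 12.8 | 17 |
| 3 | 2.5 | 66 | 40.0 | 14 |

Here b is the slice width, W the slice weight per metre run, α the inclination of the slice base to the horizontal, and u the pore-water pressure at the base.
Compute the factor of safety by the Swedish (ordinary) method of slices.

FS = 1.96

Ordinary method of slices: FS = Σ[c'·Δl_i + (W_i cosα_i − u_i·Δl_i)·tanφ'] / Σ W_i sinα_i, with Δl_i = b_i / cosα_i.
Slice 1: Δl = 2.0/cos(-9.1°) = 2.025 m; N'_1 = 30·cos(-9.1°) − 7·2.025 = 15.4; c'Δl = 19.24; W sinα = -4.7
Slice 2: Δl = 2.5/cos12.8° = 2.564 m; N'_2 = 92·cos12.8° − 17·2.564 = 46.1; c'Δl = 24.36; W sinα = 20.4
Slice 3: Δl = 2.5/cos40.0° = 3.264 m; N'_3 = 66·cos40.0° − 14·3.264 = 4.9; c'Δl = 31.00; W sinα = 42.4
Σc'Δl = 74.6 kN/m; ΣN' = 66.4 kN/m; ΣW sinα = 58.1 kN/m
Resisting = 74.6 + 66.4·tan30.4° = 74.6 + 39.0 = 113.6 kN/m
FS = 113.6 / 58.1 = 1.956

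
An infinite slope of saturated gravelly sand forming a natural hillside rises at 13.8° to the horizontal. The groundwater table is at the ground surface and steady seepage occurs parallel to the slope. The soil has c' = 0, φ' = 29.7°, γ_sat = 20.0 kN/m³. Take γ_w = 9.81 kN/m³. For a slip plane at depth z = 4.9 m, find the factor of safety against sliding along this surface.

With seepage parallel to the slope and the water table at the surface, the effective normal stress on the slip plane uses the buoyant unit weight γ' = γ_sat − γ_w while the driving shear stress uses γ_sat:
FS = [c' + γ' z cos²β tanφ'] / [γ_sat z sinβ cosβ]
(For c' = 0 this reduces to FS = (γ'/γ_sat)·tanφ'/tanβ.)
γ' = 20.0 − 9.81 = 10.19 kN/m³
Numerator = 0.0 + 10.19·4.9·cos²13.8°·tan29.7° = 0.0 + 10.19·4.9·0.9431·0.5704 = 26.860 kPa
Denominator = 20.0·4.9·sin13.8°·cos13.8° = 20.0·4.9·0.2385·0.9711 = 22.702 kPa
FS = 26.860 / 22.702 = 1.183

FS = 1.18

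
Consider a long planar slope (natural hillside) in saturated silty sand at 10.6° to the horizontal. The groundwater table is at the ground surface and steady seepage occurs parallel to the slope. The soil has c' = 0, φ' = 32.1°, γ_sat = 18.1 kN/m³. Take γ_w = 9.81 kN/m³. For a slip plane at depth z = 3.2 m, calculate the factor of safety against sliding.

FS = 1.54

With seepage parallel to the slope and the water table at the surface, the effective normal stress on the slip plane uses the buoyant unit weight γ' = γ_sat − γ_w while the driving shear stress uses γ_sat:
FS = [c' + γ' z cos²β tanφ'] / [γ_sat z sinβ cosβ]
(For c' = 0 this reduces to FS = (γ'/γ_sat)·tanφ'/tanβ.)
γ' = 18.1 − 9.81 = 8.29 kN/m³
Numerator = 0.0 + 8.29·3.2·cos²10.6°·tan32.1° = 0.0 + 8.29·3.2·0.9662·0.6273 = 16.078 kPa
Denominator = 18.1·3.2·sin10.6°·cos10.6° = 18.1·3.2·0.1840·0.9829 = 10.473 kPa
FS = 16.078 / 10.473 = 1.535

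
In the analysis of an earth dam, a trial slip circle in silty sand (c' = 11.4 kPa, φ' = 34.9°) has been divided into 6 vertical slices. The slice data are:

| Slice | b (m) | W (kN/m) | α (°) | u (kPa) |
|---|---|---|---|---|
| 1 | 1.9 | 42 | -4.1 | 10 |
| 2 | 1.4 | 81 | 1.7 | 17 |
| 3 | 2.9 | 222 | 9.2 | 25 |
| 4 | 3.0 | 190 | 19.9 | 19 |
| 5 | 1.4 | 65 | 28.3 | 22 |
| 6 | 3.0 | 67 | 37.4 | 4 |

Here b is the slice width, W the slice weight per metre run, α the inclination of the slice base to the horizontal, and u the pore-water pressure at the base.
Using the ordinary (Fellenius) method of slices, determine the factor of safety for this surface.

Ordinary method of slices: FS = Σ[c'·Δl_i + (W_i cosα_i − u_i·Δl_i)·tanφ'] / Σ W_i sinα_i, with Δl_i = b_i / cosα_i.
Slice 1: Δl = 1.9/cos(-4.1°) = 1.905 m; N'_1 = 42·cos(-4.1°) − 10·1.905 = 22.8; c'Δl = 21.72; W sinα = -3.0
Slice 2: Δl = 1.4/cos1.7° = 1.401 m; N'_2 = 81·cos1.7° − 17·1.401 = 57.2; c'Δl = 15.97; W sinα = 2.4
Slice 3: Δl = 2.9/cos9.2° = 2.938 m; N'_3 = 222·cos9.2° − 25·2.938 = 145.7; c'Δl = 33.49; W sinα = 35.5
Slice 4: Δl = 3.0/cos19.9° = 3.191 m; N'_4 = 190·cos19.9° − 19·3.191 = 118.0; c'Δl = 36.37; W sinα = 64.7
Slice 5: Δl = 1.4/cos28.3° = 1.590 m; N'_5 = 65·cos28.3° − 22·1.590 = 22.3; c'Δl = 18.13; W sinα = 30.8
Slice 6: Δl = 3.0/cos37.4° = 3.776 m; N'_6 = 67·cos37.4° − 4·3.776 = 38.1; c'Δl = 43.05; W sinα = 40.7
Σc'Δl = 168.7 kN/m; ΣN' = 404.1 kN/m; ΣW sinα = 171.1 kN/m
Resisting = 168.7 + 404.1·tan34.9° = 168.7 + 281.9 = 450.6 kN/m
FS = 450.6 / 171.1 = 2.634

FS = 2.63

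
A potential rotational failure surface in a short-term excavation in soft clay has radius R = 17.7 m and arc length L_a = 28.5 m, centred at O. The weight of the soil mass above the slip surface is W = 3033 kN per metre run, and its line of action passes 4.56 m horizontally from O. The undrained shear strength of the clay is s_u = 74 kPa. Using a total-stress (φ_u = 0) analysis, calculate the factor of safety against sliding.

Taking moments about the centre O, the resisting moment is provided by the undrained shear strength acting along the arc:
M_R = s_u·L_a·R = 74·28.50·17.7 = 37329.3 kN·m/m
M_D = W·d = 3033·4.56 = 13830.5 kN·m/m
FS = M_R / M_D = 37329.3 / 13830.5 = 2.699

FS = 2.70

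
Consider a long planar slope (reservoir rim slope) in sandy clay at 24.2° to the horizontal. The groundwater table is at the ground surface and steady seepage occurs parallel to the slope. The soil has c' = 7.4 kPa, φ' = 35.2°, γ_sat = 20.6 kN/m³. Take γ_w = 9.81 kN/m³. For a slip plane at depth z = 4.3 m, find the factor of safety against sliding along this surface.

With seepage parallel to the slope and the water table at the surface, the effective normal stress on the slip plane uses the buoyant unit weight γ' = γ_sat − γ_w while the driving shear stress uses γ_sat:
FS = [c' + γ' z cos²β tanφ'] / [γ_sat z sinβ cosβ]
γ' = 20.6 − 9.81 = 10.79 kN/m³
Numerator = 7.4 + 10.79·4.3·cos²24.2°·tan35.2° = 7.4 + 10.79·4.3·0.8320·0.7054 = 34.630 kPa
Denominator = 20.6·4.3·sin24.2°·cos24.2° = 20.6·4.3·0.4099·0.9121 = 33.120 kPa
FS = 34.630 / 33.120 = 1.046

FS = 1.05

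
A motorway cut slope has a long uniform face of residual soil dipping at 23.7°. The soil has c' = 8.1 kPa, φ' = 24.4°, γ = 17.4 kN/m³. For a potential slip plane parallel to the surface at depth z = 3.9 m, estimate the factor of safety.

FS = 1.36

For an infinite slope with a slip plane parallel to the surface (no pore pressure): FS = [c' + γz cos²β tanφ'] / [γz sinβ cosβ].
γz = 17.4·3.9 = 67.86 kN/m²
Numerator = 8.1 + 67.86·cos²23.7°·tan24.4° = 8.1 + 67.86·0.8384·0.4536 = 33.909 kPa
Denominator = 67.86·sin23.7°·cos23.7° = 67.86·0.4019·0.9157 = 24.976 kPa
FS = 33.909 / 24.976 = 1.358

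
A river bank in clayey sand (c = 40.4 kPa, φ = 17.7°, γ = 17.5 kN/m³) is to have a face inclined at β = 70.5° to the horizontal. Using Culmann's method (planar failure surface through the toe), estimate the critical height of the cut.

Culmann's analysis gives the critical failure plane at α_cr = (β + φ)/2 = (70.5 + 17.7)/2 = 44.1°, and the critical height
H_c = (4c/γ) · sinβ cosφ / [1 − cos(β − φ)]
    = (4·40.4/17.5) · sin70.5°·cos17.7° / [1 − cos(52.8°)]
    = 9.234 · 0.9426·0.9527 / [1 − 0.6046]
    = 9.234 · 0.8980 / 0.3954
    = 20.97 m

H_c = 20.97 m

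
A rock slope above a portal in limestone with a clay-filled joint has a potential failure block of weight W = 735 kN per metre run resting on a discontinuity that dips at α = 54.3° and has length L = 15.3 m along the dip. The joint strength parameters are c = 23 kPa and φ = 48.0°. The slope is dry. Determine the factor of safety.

Resolving the block weight along and normal to the plane and applying the Mohr–Coulomb strength on the joint:
N' = W cosα = 735·cos54.3° = 428.9 kN/m
Driving force T = W sinα = 735·sin54.3° = 596.9 kN/m
Resisting force R = c·L + N'·tanφ = 23·15.3 + 428.9·tan48.0° = 351.9 + 476.3 = 828.2 kN/m
FS = R / T = 828.2 / 596.9 = 1.388

FS = 1.39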